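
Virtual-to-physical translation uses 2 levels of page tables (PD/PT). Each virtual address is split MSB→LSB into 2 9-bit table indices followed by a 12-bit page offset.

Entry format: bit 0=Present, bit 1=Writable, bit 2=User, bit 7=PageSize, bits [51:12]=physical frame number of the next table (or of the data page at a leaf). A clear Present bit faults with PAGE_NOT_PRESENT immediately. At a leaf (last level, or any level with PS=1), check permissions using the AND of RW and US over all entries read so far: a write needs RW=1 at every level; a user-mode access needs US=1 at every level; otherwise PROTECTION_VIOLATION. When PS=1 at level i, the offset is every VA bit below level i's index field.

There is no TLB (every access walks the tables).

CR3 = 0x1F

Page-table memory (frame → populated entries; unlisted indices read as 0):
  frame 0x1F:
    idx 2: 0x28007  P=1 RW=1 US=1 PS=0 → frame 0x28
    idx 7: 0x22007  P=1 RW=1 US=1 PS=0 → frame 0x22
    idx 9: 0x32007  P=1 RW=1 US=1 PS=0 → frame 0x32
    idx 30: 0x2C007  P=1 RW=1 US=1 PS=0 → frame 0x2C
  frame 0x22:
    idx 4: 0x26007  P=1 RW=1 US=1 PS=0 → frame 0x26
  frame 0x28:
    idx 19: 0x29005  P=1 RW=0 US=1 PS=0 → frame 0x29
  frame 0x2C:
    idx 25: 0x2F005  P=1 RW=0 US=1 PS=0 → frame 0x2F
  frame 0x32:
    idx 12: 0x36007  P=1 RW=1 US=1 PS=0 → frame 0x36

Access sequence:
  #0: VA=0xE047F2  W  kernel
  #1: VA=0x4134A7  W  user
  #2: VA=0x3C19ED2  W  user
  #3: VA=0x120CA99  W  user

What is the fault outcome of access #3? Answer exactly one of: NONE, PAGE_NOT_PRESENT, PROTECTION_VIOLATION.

Per-access translation:
#0 VA=0xE047F2 (w,kernel):
  L0: frame=0x1F idx=7 entry=0x22007 [P=1 RW=1 US=1 PS=0]
  L1: frame=0x22 idx=4 entry=0x26007 [P=1 RW=1 US=1 PS=0]
  ⇒ phys 0x267F2  [2 reads]
#1 VA=0x4134A7 (w,user):
  L0: frame=0x1F idx=2 entry=0x28007 [P=1 RW=1 US=1 PS=0]
  L1: frame=0x28 idx=19 entry=0x29005 [P=1 RW=0 US=1 PS=0]
  ✗ PROTECTION_VIOLATION  [2 reads]
#2 VA=0x3C19ED2 (w,user):
  L0: frame=0x1F idx=30 entry=0x2C007 [P=1 RW=1 US=1 PS=0]
  L1: frame=0x2C idx=25 entry=0x2F005 [P=1 RW=0 US=1 PS=0]
  ✗ PROTECTION_VIOLATION  [2 reads]
#3 VA=0x120CA99 (w,user):
  L0: frame=0x1F idx=9 entry=0x32007 [P=1 RW=1 US=1 PS=0]
  L1: frame=0x32 idx=12 entry=0x36007 [P=1 RW=1 US=1 PS=0]
  ⇒ phys 0x36A99  [2 reads]

Access #3 fault: NONE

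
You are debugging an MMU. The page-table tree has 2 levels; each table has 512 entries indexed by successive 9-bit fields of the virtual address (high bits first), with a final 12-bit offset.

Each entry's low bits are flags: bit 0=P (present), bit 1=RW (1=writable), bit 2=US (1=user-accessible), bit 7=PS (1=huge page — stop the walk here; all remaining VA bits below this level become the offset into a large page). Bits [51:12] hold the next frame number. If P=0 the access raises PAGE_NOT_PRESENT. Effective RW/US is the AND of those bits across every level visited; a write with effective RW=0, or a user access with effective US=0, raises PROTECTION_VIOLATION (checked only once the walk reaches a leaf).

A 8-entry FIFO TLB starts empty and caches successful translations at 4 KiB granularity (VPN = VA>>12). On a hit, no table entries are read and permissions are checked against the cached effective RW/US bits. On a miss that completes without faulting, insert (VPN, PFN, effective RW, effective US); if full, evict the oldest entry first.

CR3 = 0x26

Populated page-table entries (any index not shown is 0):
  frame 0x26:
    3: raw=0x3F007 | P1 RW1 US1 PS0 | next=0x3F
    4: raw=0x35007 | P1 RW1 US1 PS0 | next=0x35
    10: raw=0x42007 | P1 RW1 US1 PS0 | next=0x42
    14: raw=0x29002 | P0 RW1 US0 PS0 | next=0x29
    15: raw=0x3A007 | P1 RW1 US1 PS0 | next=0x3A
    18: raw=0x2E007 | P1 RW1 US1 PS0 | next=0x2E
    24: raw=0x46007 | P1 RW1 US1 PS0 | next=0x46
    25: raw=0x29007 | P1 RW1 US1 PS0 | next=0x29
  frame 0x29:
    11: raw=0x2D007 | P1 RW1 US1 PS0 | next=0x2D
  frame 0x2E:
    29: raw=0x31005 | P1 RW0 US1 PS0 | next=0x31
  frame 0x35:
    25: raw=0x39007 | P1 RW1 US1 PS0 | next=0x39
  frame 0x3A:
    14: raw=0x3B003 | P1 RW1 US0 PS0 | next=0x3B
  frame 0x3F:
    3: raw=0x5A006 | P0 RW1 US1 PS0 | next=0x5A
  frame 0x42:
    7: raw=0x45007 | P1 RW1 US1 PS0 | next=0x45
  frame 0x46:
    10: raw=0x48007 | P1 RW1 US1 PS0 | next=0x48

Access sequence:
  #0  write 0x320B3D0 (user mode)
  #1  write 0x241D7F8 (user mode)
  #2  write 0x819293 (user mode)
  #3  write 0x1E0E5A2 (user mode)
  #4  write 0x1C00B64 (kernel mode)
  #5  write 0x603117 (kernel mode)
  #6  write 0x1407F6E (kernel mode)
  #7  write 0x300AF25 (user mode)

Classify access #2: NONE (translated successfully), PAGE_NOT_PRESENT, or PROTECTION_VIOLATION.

Trace:
#0 VA=0x320B3D0 (w,user):
  lvl0: tbl 0x26, slot 25 ⇒ 0x29007 (P1/RW1/US1/PS0)
  lvl1: tbl 0x29, slot 11 ⇒ 0x2D007 (P1/RW1/US1/PS0)
  → PA=0x2D3D0  (2 entries read)
#1 VA=0x241D7F8 (w,user):
  lvl0: tbl 0x26, slot 18 ⇒ 0x2E007 (P1/RW1/US1/PS0)
  lvl1: tbl 0x2E, slot 29 ⇒ 0x31005 (P1/RW0/US1/PS0)
  ✗ PROTECTION_VIOLATION  [2 reads]
#2 VA=0x819293 (w,user):
  lvl0: tbl 0x26, slot 4 ⇒ 0x35007 (P1/RW1/US1/PS0)
  lvl1: tbl 0x35, slot 25 ⇒ 0x39007 (P1/RW1/US1/PS0)
  → PA=0x39293  (2 entries read)
#3 VA=0x1E0E5A2 (w,user):
  lvl0: tbl 0x26, slot 15 ⇒ 0x3A007 (P1/RW1/US1/PS0)
  lvl1: tbl 0x3A, slot 14 ⇒ 0x3B003 (P1/RW1/US0/PS0)
  ✗ PROTECTION_VIOLATION  [2 reads]
#4 VA=0x1C00B64 (w,kernel):
  lvl0: tbl 0x26, slot 14 ⇒ 0x29002 (P0/RW1/US0/PS0)
  ✗ PAGE_NOT_PRESENT  [1 reads]
#5 VA=0x603117 (w,kernel):
  lvl0: tbl 0x26, slot 3 ⇒ 0x3F007 (P1/RW1/US1/PS0)
  lvl1: tbl 0x3F, slot 3 ⇒ 0x5A006 (P0/RW1/US1/PS0)
  ✗ PAGE_NOT_PRESENT  [2 reads]
#6 VA=0x1407F6E (w,kernel):
  lvl0: tbl 0x26, slot 10 ⇒ 0x42007 (P1/RW1/US1/PS0)
  lvl1: tbl 0x42, slot 7 ⇒ 0x45007 (P1/RW1/US1/PS0)
  → PA=0x45F6E  (2 entries read)
#7 VA=0x300AF25 (w,user):
  lvl0: tbl 0x26, slot 24 ⇒ 0x46007 (P1/RW1/US1/PS0)
  lvl1: tbl 0x46, slot 10 ⇒ 0x48007 (P1/RW1/US1/PS0)
  → PA=0x48F25  (2 entries read)

Access #2 fault: NONE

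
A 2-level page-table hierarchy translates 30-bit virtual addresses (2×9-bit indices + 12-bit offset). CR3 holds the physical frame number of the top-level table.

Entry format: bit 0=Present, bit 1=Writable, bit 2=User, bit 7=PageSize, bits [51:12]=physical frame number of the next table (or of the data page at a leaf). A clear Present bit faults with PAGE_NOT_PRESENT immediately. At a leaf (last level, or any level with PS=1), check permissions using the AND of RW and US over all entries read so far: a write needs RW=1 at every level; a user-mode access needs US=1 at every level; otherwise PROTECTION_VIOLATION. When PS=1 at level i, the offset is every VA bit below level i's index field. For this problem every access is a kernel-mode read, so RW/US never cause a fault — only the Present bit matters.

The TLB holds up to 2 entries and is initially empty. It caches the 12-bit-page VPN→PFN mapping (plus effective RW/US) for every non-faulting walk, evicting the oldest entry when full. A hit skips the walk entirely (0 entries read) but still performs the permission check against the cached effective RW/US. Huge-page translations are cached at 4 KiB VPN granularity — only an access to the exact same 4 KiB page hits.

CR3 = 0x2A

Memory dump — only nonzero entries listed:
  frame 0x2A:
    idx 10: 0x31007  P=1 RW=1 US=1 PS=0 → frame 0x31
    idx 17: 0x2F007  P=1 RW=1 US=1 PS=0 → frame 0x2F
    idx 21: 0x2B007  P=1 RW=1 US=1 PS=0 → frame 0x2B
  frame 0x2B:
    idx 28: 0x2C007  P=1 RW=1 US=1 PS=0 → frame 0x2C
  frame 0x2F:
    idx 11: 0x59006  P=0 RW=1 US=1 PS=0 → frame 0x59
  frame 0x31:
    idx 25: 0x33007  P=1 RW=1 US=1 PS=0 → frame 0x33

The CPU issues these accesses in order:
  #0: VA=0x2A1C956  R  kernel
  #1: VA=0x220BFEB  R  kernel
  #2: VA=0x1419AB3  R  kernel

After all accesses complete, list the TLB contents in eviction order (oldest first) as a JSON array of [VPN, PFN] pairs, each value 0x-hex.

Walk each access:
#0 VA=0x2A1C956 (r,kernel):
  [0] read 0x2A idx=21: raw=0x2B007 flags P=1 W=1 U=1 S=0
  [1] read 0x2B idx=28: raw=0x2C007 flags P=1 W=1 U=1 S=0
  ✓ 0x2C956  — 2 lookups
#1 VA=0x220BFEB (r,kernel):
  [0] read 0x2A idx=17: raw=0x2F007 flags P=1 W=1 U=1 S=0
  [1] read 0x2F idx=11: raw=0x59006 flags P=0 W=1 U=1 S=0
  → PAGE_NOT_PRESENT  (2 entries read)
#2 VA=0x1419AB3 (r,kernel):
  [0] read 0x2A idx=10: raw=0x31007 flags P=1 W=1 U=1 S=0
  [1] read 0x31 idx=25: raw=0x33007 flags P=1 W=1 U=1 S=0
  ✓ 0x33AB3  — 2 lookups

TLB: [["0x2A1C", "0x2C"], ["0x1419", "0x33"]]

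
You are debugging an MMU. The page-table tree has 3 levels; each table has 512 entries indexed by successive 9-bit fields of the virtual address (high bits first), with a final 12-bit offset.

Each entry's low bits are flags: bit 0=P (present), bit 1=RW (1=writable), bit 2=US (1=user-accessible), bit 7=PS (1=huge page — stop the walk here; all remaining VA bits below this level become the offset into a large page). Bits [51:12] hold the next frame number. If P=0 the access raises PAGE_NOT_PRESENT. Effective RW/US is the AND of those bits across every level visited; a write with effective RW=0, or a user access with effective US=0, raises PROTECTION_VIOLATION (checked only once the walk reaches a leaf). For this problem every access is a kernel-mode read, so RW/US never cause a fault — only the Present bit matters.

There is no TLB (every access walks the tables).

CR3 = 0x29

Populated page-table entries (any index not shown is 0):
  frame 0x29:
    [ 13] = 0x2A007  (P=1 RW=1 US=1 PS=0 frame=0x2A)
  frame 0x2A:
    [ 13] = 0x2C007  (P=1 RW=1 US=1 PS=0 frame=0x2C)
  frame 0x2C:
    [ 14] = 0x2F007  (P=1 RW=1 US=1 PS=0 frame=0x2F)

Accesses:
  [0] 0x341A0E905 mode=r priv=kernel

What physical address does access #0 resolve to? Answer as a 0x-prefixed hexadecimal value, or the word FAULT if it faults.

Walk each access:
#0 VA=0x341A0E905 (r,kernel):
  lvl0: tbl 0x29, slot 13 ⇒ 0x2A007 (P1/RW1/US1/PS0)
  lvl1: tbl 0x2A, slot 13 ⇒ 0x2C007 (P1/RW1/US1/PS0)
  lvl2: tbl 0x2C, slot 14 ⇒ 0x2F007 (P1/RW1/US1/PS0)
  ⇒ phys 0x2F905  [3 reads]

Access #0 PA: 0x2F905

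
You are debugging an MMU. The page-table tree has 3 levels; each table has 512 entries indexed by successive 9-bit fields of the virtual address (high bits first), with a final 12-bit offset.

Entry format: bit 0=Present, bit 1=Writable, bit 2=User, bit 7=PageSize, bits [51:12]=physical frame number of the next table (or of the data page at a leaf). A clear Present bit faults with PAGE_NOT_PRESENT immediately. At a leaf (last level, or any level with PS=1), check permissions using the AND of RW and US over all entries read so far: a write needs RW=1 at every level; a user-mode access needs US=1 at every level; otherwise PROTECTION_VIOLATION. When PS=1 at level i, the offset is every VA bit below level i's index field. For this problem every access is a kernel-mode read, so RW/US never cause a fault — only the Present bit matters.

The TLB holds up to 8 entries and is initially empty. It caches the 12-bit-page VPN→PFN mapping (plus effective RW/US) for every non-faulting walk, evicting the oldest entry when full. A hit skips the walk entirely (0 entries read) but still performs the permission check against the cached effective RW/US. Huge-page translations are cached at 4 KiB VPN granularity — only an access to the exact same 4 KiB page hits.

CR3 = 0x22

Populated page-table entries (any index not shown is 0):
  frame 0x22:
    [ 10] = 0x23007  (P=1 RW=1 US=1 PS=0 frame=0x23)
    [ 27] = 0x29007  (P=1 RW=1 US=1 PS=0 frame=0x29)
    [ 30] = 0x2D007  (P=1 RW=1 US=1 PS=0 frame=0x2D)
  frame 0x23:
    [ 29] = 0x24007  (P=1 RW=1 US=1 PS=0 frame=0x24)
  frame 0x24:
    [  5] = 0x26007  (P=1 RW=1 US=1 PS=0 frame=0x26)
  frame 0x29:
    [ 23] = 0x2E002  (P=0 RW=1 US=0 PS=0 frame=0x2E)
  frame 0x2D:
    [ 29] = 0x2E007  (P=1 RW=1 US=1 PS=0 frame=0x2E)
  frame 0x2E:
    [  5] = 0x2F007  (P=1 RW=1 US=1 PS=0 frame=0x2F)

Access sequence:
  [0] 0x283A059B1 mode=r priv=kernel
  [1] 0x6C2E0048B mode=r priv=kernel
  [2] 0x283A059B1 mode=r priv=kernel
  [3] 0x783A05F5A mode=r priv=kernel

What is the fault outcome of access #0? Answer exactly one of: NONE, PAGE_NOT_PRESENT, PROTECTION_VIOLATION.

Per-access translation:
#0 VA=0x283A059B1 (r,kernel):
  lvl0: tbl 0x22, slot 10 ⇒ 0x23007 (P1/RW1/US1/PS0)
  lvl1: tbl 0x23, slot 29 ⇒ 0x24007 (P1/RW1/US1/PS0)
  lvl2: tbl 0x24, slot 5 ⇒ 0x26007 (P1/RW1/US1/PS0)
  → PA=0x269B1  (3 entries read)
#1 VA=0x6C2E0048B (r,kernel):
  lvl0: tbl 0x22, slot 27 ⇒ 0x29007 (P1/RW1/US1/PS0)
  lvl1: tbl 0x29, slot 23 ⇒ 0x2E002 (P0/RW1/US0/PS0)
  → PAGE_NOT_PRESENT  (2 entries read)
#2 VA=0x283A059B1 (r,kernel):
  TLB hit vpn=0x283A05 → PA=0x269B1
#3 VA=0x783A05F5A (r,kernel):
  lvl0: tbl 0x22, slot 30 ⇒ 0x2D007 (P1/RW1/US1/PS0)
  lvl1: tbl 0x2D, slot 29 ⇒ 0x2E007 (P1/RW1/US1/PS0)
  lvl2: tbl 0x2E, slot 5 ⇒ 0x2F007 (P1/RW1/US1/PS0)
  → PA=0x2FF5A  (3 entries read)

Access #0 fault: NONE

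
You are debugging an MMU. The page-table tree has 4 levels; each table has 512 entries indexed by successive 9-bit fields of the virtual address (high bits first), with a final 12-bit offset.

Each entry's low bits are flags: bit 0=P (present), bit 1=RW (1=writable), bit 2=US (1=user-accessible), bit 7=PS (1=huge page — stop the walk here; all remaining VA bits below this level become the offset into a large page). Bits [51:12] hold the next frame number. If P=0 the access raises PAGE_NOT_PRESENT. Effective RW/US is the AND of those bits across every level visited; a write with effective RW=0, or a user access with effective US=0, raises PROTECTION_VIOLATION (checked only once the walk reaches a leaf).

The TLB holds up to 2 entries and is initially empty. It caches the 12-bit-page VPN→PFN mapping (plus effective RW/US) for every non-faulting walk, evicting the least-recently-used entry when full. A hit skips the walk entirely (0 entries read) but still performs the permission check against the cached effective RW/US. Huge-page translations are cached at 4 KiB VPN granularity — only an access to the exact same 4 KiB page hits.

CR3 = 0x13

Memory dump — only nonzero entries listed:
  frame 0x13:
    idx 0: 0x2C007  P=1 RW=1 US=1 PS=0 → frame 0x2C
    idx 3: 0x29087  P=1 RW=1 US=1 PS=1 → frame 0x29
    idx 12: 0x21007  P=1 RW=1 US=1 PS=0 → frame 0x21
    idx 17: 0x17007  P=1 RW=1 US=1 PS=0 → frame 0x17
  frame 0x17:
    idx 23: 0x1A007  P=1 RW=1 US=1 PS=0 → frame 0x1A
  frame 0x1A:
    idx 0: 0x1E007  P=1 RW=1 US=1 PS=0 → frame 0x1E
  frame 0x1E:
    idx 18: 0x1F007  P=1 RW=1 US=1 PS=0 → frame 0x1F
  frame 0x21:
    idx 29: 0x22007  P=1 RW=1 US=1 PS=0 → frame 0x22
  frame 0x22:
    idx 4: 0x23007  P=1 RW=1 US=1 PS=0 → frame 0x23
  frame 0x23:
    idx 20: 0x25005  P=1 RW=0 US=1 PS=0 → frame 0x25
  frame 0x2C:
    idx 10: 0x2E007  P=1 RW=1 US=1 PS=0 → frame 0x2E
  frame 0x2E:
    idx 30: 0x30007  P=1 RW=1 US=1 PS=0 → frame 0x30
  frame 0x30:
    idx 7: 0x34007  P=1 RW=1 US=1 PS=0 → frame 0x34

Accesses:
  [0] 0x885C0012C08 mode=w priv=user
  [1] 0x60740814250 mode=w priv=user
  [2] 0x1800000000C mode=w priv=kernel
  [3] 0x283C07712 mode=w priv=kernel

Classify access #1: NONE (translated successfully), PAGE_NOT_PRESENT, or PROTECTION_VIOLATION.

Walk each access:
#0 VA=0x885C0012C08 (w,user):
  L0 @0x13[17] → 0x17007  P=1,RW=1,US=1,PS=0
  L1 @0x17[23] → 0x1A007  P=1,RW=1,US=1,PS=0
  L2 @0x1A[0] → 0x1E007  P=1,RW=1,US=1,PS=0
  L3 @0x1E[18] → 0x1F007  P=1,RW=1,US=1,PS=0
  ✓ 0x1FC08  — 4 lookups
#1 VA=0x60740814250 (w,user):
  L0 @0x13[12] → 0x21007  P=1,RW=1,US=1,PS=0
  L1 @0x21[29] → 0x22007  P=1,RW=1,US=1,PS=0
  L2 @0x22[4] → 0x23007  P=1,RW=1,US=1,PS=0
  L3 @0x23[20] → 0x25005  P=1,RW=0,US=1,PS=0
  ✗ PROTECTION_VIOLATION  [4 reads]
#2 VA=0x1800000000C (w,kernel):
  L0 @0x13[3] → 0x29087  P=1,RW=1,US=1,PS=1
  ✓ 0x2900C (huge @L0)  — 1 lookups
#3 VA=0x283C07712 (w,kernel):
  L0 @0x13[0] → 0x2C007  P=1,RW=1,US=1,PS=0
  L1 @0x2C[10] → 0x2E007  P=1,RW=1,US=1,PS=0
  L2 @0x2E[30] → 0x30007  P=1,RW=1,US=1,PS=0
  L3 @0x30[7] → 0x34007  P=1,RW=1,US=1,PS=0
  ✓ 0x34712  — 4 lookups

Access #1 fault: PROTECTION_VIOLATION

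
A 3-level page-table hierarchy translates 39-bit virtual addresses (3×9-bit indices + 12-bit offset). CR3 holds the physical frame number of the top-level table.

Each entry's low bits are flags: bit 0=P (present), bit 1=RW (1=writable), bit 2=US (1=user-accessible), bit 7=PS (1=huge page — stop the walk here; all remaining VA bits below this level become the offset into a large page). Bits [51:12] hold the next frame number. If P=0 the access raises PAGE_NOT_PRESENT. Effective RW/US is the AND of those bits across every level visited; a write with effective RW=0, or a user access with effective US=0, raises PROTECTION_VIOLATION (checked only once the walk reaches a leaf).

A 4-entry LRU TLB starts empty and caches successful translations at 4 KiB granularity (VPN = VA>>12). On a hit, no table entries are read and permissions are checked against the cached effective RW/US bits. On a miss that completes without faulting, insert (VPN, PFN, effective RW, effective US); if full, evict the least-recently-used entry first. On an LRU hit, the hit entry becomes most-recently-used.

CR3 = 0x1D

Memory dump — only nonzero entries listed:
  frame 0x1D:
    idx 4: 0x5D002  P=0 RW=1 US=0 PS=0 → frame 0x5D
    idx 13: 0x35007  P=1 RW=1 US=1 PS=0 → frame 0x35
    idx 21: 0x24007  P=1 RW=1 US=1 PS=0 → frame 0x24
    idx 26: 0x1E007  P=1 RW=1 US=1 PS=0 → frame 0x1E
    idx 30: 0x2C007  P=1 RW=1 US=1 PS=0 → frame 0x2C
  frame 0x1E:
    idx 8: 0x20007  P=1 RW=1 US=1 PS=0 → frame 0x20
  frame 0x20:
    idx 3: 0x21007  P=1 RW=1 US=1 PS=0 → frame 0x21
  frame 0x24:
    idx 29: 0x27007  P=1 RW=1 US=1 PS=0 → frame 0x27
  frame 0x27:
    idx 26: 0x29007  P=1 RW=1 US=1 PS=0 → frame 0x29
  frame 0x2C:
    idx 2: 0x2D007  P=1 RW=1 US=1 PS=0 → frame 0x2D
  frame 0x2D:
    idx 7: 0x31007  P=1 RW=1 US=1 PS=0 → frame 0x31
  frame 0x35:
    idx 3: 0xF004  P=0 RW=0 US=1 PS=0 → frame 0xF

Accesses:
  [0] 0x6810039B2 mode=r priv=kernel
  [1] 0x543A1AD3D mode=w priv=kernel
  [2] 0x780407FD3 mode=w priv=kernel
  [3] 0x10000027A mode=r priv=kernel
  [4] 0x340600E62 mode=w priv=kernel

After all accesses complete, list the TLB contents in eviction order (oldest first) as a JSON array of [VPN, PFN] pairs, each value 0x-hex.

Trace:
#0 VA=0x6810039B2 (r,kernel):
  L0: frame=0x1D idx=26 entry=0x1E007 [P=1 RW=1 US=1 PS=0]
  L1: frame=0x1E idx=8 entry=0x20007 [P=1 RW=1 US=1 PS=0]
  L2: frame=0x20 idx=3 entry=0x21007 [P=1 RW=1 US=1 PS=0]
  → PA=0x219B2  (3 entries read)
#1 VA=0x543A1AD3D (w,kernel):
  L0: frame=0x1D idx=21 entry=0x24007 [P=1 RW=1 US=1 PS=0]
  L1: frame=0x24 idx=29 entry=0x27007 [P=1 RW=1 US=1 PS=0]
  L2: frame=0x27 idx=26 entry=0x29007 [P=1 RW=1 US=1 PS=0]
  → PA=0x29D3D  (3 entries read)
#2 VA=0x780407FD3 (w,kernel):
  L0: frame=0x1D idx=30 entry=0x2C007 [P=1 RW=1 US=1 PS=0]
  L1: frame=0x2C idx=2 entry=0x2D007 [P=1 RW=1 US=1 PS=0]
  L2: frame=0x2D idx=7 entry=0x31007 [P=1 RW=1 US=1 PS=0]
  → PA=0x31FD3  (3 entries read)
#3 VA=0x10000027A (r,kernel):
  L0: frame=0x1D idx=4 entry=0x5D002 [P=0 RW=1 US=0 PS=0]
  → PAGE_NOT_PRESENT  (1 entries read)
#4 VA=0x340600E62 (w,kernel):
  L0: frame=0x1D idx=13 entry=0x35007 [P=1 RW=1 US=1 PS=0]
  L1: frame=0x35 idx=3 entry=0xF004 [P=0 RW=0 US=1 PS=0]
  → PAGE_NOT_PRESENT  (2 entries read)

TLB: [["0x681003", "0x21"], ["0x543A1A", "0x29"], ["0x780407", "0x31"]]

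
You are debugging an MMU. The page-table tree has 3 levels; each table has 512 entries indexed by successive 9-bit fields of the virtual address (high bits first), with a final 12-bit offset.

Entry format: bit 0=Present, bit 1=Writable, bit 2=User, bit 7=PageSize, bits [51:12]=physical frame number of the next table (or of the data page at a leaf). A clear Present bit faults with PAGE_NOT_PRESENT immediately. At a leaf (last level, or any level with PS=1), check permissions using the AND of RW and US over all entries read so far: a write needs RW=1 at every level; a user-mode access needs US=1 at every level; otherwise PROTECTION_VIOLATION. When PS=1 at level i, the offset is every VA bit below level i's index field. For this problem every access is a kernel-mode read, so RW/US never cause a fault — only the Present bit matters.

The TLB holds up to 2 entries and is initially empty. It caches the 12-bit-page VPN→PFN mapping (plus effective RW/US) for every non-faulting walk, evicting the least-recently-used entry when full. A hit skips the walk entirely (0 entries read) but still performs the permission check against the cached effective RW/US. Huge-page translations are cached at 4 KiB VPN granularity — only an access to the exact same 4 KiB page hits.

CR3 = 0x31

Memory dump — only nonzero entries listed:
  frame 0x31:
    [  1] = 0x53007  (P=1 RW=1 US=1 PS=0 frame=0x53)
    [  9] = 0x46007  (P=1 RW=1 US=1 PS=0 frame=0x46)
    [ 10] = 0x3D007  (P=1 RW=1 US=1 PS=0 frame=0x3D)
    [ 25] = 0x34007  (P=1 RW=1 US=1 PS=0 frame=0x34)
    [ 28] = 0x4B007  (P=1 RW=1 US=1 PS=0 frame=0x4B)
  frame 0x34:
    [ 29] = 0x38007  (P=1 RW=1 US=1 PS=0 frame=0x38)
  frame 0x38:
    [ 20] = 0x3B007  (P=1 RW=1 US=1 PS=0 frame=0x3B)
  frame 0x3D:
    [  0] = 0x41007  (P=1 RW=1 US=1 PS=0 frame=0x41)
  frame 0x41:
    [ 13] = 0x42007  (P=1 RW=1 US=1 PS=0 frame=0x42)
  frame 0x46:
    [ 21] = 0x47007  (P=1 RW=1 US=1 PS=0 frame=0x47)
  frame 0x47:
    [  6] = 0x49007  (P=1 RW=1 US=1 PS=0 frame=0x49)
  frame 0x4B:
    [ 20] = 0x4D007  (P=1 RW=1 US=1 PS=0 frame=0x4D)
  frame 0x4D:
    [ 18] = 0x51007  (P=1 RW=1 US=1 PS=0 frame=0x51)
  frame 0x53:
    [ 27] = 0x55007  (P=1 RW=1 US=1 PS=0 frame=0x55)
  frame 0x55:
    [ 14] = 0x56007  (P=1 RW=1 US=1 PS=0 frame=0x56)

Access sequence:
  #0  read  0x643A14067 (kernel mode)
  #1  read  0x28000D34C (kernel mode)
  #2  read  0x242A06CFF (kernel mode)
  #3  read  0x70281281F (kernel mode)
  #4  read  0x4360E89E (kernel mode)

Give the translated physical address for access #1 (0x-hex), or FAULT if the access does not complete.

Walk each access:
#0 VA=0x643A14067 (r,kernel):
  lvl0: tbl 0x31, slot 25 ⇒ 0x34007 (P1/RW1/US1/PS0)
  lvl1: tbl 0x34, slot 29 ⇒ 0x38007 (P1/RW1/US1/PS0)
  lvl2: tbl 0x38, slot 20 ⇒ 0x3B007 (P1/RW1/US1/PS0)
  ✓ 0x3B067  — 3 lookups
#1 VA=0x28000D34C (r,kernel):
  lvl0: tbl 0x31, slot 10 ⇒ 0x3D007 (P1/RW1/US1/PS0)
  lvl1: tbl 0x3D, slot 0 ⇒ 0x41007 (P1/RW1/US1/PS0)
  lvl2: tbl 0x41, slot 13 ⇒ 0x42007 (P1/RW1/US1/PS0)
  ✓ 0x4234C  — 3 lookups
#2 VA=0x242A06CFF (r,kernel):
  lvl0: tbl 0x31, slot 9 ⇒ 0x46007 (P1/RW1/US1/PS0)
  lvl1: tbl 0x46, slot 21 ⇒ 0x47007 (P1/RW1/US1/PS0)
  lvl2: tbl 0x47, slot 6 ⇒ 0x49007 (P1/RW1/US1/PS0)
  ✓ 0x49CFF  — 3 lookups
#3 VA=0x70281281F (r,kernel):
  lvl0: tbl 0x31, slot 28 ⇒ 0x4B007 (P1/RW1/US1/PS0)
  lvl1: tbl 0x4B, slot 20 ⇒ 0x4D007 (P1/RW1/US1/PS0)
  lvl2: tbl 0x4D, slot 18 ⇒ 0x51007 (P1/RW1/US1/PS0)
  ✓ 0x5181F  — 3 lookups
#4 VA=0x4360E89E (r,kernel):
  lvl0: tbl 0x31, slot 1 ⇒ 0x53007 (P1/RW1/US1/PS0)
  lvl1: tbl 0x53, slot 27 ⇒ 0x55007 (P1/RW1/US1/PS0)
  lvl2: tbl 0x55, slot 14 ⇒ 0x56007 (P1/RW1/US1/PS0)
  ✓ 0x5689E  — 3 lookups

Access #1 PA: 0x4234C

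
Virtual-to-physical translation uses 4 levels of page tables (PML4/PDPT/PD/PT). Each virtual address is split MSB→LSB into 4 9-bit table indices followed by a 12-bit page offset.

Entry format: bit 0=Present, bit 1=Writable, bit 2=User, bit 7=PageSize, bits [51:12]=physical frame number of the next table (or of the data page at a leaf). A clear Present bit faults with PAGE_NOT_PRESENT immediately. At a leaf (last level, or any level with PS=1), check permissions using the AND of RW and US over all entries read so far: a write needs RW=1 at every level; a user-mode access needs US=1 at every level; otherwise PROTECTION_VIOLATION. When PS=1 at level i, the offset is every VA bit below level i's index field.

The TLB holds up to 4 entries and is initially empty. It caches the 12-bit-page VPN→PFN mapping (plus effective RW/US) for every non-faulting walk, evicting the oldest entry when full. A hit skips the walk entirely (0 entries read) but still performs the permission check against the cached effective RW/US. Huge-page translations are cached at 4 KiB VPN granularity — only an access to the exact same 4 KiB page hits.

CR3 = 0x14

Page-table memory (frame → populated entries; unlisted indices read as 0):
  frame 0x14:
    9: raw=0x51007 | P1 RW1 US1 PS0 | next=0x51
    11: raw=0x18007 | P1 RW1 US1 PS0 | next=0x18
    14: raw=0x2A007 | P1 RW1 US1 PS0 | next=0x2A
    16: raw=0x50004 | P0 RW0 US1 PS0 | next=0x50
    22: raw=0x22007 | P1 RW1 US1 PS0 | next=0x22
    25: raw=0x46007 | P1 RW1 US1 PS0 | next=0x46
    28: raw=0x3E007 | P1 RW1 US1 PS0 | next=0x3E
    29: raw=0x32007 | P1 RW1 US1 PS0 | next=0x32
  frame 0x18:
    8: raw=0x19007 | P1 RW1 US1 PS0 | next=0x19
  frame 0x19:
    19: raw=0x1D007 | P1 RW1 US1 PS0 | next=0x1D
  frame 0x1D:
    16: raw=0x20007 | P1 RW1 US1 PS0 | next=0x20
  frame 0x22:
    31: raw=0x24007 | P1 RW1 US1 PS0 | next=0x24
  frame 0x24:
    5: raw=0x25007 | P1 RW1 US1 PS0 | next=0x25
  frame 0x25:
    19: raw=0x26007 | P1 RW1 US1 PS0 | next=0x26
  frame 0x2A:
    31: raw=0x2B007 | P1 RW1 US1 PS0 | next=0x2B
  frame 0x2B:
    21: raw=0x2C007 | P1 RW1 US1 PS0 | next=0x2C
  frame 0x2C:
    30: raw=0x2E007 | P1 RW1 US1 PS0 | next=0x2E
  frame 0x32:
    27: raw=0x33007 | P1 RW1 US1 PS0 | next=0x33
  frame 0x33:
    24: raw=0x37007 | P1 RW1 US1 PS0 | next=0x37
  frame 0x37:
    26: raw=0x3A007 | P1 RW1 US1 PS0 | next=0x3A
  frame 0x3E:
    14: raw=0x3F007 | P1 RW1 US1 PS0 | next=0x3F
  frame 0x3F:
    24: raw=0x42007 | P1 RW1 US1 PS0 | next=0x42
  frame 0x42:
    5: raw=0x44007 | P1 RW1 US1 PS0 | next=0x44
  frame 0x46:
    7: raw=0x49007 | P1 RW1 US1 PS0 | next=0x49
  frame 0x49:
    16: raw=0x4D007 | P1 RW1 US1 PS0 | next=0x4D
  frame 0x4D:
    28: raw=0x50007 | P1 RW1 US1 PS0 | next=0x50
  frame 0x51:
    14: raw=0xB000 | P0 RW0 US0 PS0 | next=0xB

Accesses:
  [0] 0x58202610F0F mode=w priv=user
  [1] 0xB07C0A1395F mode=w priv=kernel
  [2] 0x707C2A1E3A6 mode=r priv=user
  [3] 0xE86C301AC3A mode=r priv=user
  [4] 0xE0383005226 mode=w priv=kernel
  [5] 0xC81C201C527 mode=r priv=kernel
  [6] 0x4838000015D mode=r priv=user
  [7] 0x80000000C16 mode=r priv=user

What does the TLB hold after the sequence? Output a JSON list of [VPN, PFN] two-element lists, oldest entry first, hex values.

Per-access translation:
#0 VA=0x58202610F0F (w,user):
  L0: frame=0x14 idx=11 entry=0x18007 [P=1 RW=1 US=1 PS=0]
  L1: frame=0x18 idx=8 entry=0x19007 [P=1 RW=1 US=1 PS=0]
  L2: frame=0x19 idx=19 entry=0x1D007 [P=1 RW=1 US=1 PS=0]
  L3: frame=0x1D idx=16 entry=0x20007 [P=1 RW=1 US=1 PS=0]
  → PA=0x20F0F  (4 entries read)
#1 VA=0xB07C0A1395F (w,kernel):
  L0: frame=0x14 idx=22 entry=0x22007 [P=1 RW=1 US=1 PS=0]
  L1: frame=0x22 idx=31 entry=0x24007 [P=1 RW=1 US=1 PS=0]
  L2: frame=0x24 idx=5 entry=0x25007 [P=1 RW=1 US=1 PS=0]
  L3: frame=0x25 idx=19 entry=0x26007 [P=1 RW=1 US=1 PS=0]
  → PA=0x2695F  (4 entries read)
#2 VA=0x707C2A1E3A6 (r,user):
  L0: frame=0x14 idx=14 entry=0x2A007 [P=1 RW=1 US=1 PS=0]
  L1: frame=0x2A idx=31 entry=0x2B007 [P=1 RW=1 US=1 PS=0]
  L2: frame=0x2B idx=21 entry=0x2C007 [P=1 RW=1 US=1 PS=0]
  L3: frame=0x2C idx=30 entry=0x2E007 [P=1 RW=1 US=1 PS=0]
  → PA=0x2E3A6  (4 entries read)
#3 VA=0xE86C301AC3A (r,user):
  L0: frame=0x14 idx=29 entry=0x32007 [P=1 RW=1 US=1 PS=0]
  L1: frame=0x32 idx=27 entry=0x33007 [P=1 RW=1 US=1 PS=0]
  L2: frame=0x33 idx=24 entry=0x37007 [P=1 RW=1 US=1 PS=0]
  L3: frame=0x37 idx=26 entry=0x3A007 [P=1 RW=1 US=1 PS=0]
  → PA=0x3AC3A  (4 entries read)
#4 VA=0xE0383005226 (w,kernel):
  L0: frame=0x14 idx=28 entry=0x3E007 [P=1 RW=1 US=1 PS=0]
  L1: frame=0x3E idx=14 entry=0x3F007 [P=1 RW=1 US=1 PS=0]
  L2: frame=0x3F idx=24 entry=0x42007 [P=1 RW=1 US=1 PS=0]
  L3: frame=0x42 idx=5 entry=0x44007 [P=1 RW=1 US=1 PS=0]
  → PA=0x44226  (4 entries read)
#5 VA=0xC81C201C527 (r,kernel):
  L0: frame=0x14 idx=25 entry=0x46007 [P=1 RW=1 US=1 PS=0]
  L1: frame=0x46 idx=7 entry=0x49007 [P=1 RW=1 US=1 PS=0]
  L2: frame=0x49 idx=16 entry=0x4D007 [P=1 RW=1 US=1 PS=0]
  L3: frame=0x4D idx=28 entry=0x50007 [P=1 RW=1 US=1 PS=0]
  → PA=0x50527  (4 entries read)
#6 VA=0x4838000015D (r,user):
  L0: frame=0x14 idx=9 entry=0x51007 [P=1 RW=1 US=1 PS=0]
  L1: frame=0x51 idx=14 entry=0xB000 [P=0 RW=0 US=0 PS=0]
  → PAGE_NOT_PRESENT  (2 entries read)
#7 VA=0x80000000C16 (r,user):
  L0: frame=0x14 idx=16 entry=0x50004 [P=0 RW=0 US=1 PS=0]
  → PAGE_NOT_PRESENT  (1 entries read)

TLB: [["0x707C2A1E", "0x2E"], ["0xE86C301A", "0x3A"], ["0xE0383005", "0x44"], ["0xC81C201C", "0x50"]]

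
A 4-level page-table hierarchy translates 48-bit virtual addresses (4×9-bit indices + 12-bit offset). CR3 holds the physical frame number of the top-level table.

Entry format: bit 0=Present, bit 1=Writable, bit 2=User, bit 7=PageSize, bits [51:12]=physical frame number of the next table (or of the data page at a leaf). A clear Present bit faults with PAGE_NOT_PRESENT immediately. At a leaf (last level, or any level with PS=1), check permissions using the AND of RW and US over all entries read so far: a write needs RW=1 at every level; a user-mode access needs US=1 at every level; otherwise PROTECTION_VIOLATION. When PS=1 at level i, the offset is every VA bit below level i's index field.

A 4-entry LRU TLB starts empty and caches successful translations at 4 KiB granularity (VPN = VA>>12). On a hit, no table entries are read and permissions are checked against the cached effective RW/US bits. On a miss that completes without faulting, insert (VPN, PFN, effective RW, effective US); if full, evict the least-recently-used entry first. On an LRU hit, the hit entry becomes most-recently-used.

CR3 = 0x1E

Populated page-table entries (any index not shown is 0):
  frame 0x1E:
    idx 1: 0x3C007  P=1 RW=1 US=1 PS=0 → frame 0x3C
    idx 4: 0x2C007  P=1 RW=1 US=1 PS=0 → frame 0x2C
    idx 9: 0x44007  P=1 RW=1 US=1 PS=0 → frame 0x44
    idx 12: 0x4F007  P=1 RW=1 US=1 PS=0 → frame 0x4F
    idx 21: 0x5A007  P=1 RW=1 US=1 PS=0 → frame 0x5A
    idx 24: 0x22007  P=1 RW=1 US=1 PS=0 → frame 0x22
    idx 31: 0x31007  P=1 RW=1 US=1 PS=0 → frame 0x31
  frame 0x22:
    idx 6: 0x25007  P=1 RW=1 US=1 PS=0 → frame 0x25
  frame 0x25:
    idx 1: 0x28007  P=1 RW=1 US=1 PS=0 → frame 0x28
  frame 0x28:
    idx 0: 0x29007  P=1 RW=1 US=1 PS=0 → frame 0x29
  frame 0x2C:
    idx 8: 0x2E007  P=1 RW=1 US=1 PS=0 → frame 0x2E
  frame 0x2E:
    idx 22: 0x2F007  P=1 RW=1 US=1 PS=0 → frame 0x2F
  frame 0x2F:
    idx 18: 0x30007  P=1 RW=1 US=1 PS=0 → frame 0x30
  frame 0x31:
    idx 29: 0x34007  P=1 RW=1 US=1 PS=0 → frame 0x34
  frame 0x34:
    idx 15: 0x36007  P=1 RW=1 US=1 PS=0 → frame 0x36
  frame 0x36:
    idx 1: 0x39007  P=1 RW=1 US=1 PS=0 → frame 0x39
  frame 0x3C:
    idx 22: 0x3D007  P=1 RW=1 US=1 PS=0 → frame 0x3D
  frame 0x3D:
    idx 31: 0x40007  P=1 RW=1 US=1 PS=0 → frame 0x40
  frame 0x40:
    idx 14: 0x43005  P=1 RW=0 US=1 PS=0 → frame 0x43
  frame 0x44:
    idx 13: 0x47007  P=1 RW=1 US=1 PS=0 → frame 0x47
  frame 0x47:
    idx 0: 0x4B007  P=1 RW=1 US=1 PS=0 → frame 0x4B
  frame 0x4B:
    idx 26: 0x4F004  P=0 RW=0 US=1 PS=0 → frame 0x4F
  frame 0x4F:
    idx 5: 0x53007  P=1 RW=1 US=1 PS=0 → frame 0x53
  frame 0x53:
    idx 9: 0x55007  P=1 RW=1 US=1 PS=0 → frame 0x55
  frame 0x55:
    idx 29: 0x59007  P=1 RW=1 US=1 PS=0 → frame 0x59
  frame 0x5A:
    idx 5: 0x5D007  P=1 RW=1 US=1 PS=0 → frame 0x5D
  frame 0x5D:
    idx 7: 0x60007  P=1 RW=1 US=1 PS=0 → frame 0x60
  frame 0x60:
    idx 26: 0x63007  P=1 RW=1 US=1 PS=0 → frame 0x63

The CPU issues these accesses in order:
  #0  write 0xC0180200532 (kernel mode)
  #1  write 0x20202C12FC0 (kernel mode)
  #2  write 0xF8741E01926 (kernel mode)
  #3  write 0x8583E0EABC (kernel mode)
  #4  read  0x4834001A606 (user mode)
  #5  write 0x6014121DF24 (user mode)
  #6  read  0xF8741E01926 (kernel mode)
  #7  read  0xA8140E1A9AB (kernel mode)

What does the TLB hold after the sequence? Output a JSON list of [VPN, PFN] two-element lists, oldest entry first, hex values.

Trace:
#0 VA=0xC0180200532 (w,kernel):
  lvl0: tbl 0x1E, slot 24 ⇒ 0x22007 (P1/RW1/US1/PS0)
  lvl1: tbl 0x22, slot 6 ⇒ 0x25007 (P1/RW1/US1/PS0)
  lvl2: tbl 0x25, slot 1 ⇒ 0x28007 (P1/RW1/US1/PS0)
  lvl3: tbl 0x28, slot 0 ⇒ 0x29007 (P1/RW1/US1/PS0)
  ⇒ phys 0x29532  [4 reads]
#1 VA=0x20202C12FC0 (w,kernel):
  lvl0: tbl 0x1E, slot 4 ⇒ 0x2C007 (P1/RW1/US1/PS0)
  lvl1: tbl 0x2C, slot 8 ⇒ 0x2E007 (P1/RW1/US1/PS0)
  lvl2: tbl 0x2E, slot 22 ⇒ 0x2F007 (P1/RW1/US1/PS0)
  lvl3: tbl 0x2F, slot 18 ⇒ 0x30007 (P1/RW1/US1/PS0)
  ⇒ phys 0x30FC0  [4 reads]
#2 VA=0xF8741E01926 (w,kernel):
  lvl0: tbl 0x1E, slot 31 ⇒ 0x31007 (P1/RW1/US1/PS0)
  lvl1: tbl 0x31, slot 29 ⇒ 0x34007 (P1/RW1/US1/PS0)
  lvl2: tbl 0x34, slot 15 ⇒ 0x36007 (P1/RW1/US1/PS0)
  lvl3: tbl 0x36, slot 1 ⇒ 0x39007 (P1/RW1/US1/PS0)
  ⇒ phys 0x39926  [4 reads]
#3 VA=0x8583E0EABC (w,kernel):
  lvl0: tbl 0x1E, slot 1 ⇒ 0x3C007 (P1/RW1/US1/PS0)
  lvl1: tbl 0x3C, slot 22 ⇒ 0x3D007 (P1/RW1/US1/PS0)
  lvl2: tbl 0x3D, slot 31 ⇒ 0x40007 (P1/RW1/US1/PS0)
  lvl3: tbl 0x40, slot 14 ⇒ 0x43005 (P1/RW0/US1/PS0)
  ✗ PROTECTION_VIOLATION  [4 reads]
#4 VA=0x4834001A606 (r,user):
  lvl0: tbl 0x1E, slot 9 ⇒ 0x44007 (P1/RW1/US1/PS0)
  lvl1: tbl 0x44, slot 13 ⇒ 0x47007 (P1/RW1/US1/PS0)
  lvl2: tbl 0x47, slot 0 ⇒ 0x4B007 (P1/RW1/US1/PS0)
  lvl3: tbl 0x4B, slot 26 ⇒ 0x4F004 (P0/RW0/US1/PS0)
  ✗ PAGE_NOT_PRESENT  [4 reads]
#5 VA=0x6014121DF24 (w,user):
  lvl0: tbl 0x1E, slot 12 ⇒ 0x4F007 (P1/RW1/US1/PS0)
  lvl1: tbl 0x4F, slot 5 ⇒ 0x53007 (P1/RW1/US1/PS0)
  lvl2: tbl 0x53, slot 9 ⇒ 0x55007 (P1/RW1/US1/PS0)
  lvl3: tbl 0x55, slot 29 ⇒ 0x59007 (P1/RW1/US1/PS0)
  ⇒ phys 0x59F24  [4 reads]
#6 VA=0xF8741E01926 (r,kernel):
  TLB hit vpn=0xF8741E01 → PA=0x39926
#7 VA=0xA8140E1A9AB (r,kernel):
  lvl0: tbl 0x1E, slot 21 ⇒ 0x5A007 (P1/RW1/US1/PS0)
  lvl1: tbl 0x5A, slot 5 ⇒ 0x5D007 (P1/RW1/US1/PS0)
  lvl2: tbl 0x5D, slot 7 ⇒ 0x60007 (P1/RW1/US1/PS0)
  lvl3: tbl 0x60, slot 26 ⇒ 0x63007 (P1/RW1/US1/PS0)
  ⇒ phys 0x639AB  [4 reads]

TLB: [["0x20202C12", "0x30"], ["0x6014121D", "0x59"], ["0xF8741E01", "0x39"], ["0xA8140E1A", "0x63"]]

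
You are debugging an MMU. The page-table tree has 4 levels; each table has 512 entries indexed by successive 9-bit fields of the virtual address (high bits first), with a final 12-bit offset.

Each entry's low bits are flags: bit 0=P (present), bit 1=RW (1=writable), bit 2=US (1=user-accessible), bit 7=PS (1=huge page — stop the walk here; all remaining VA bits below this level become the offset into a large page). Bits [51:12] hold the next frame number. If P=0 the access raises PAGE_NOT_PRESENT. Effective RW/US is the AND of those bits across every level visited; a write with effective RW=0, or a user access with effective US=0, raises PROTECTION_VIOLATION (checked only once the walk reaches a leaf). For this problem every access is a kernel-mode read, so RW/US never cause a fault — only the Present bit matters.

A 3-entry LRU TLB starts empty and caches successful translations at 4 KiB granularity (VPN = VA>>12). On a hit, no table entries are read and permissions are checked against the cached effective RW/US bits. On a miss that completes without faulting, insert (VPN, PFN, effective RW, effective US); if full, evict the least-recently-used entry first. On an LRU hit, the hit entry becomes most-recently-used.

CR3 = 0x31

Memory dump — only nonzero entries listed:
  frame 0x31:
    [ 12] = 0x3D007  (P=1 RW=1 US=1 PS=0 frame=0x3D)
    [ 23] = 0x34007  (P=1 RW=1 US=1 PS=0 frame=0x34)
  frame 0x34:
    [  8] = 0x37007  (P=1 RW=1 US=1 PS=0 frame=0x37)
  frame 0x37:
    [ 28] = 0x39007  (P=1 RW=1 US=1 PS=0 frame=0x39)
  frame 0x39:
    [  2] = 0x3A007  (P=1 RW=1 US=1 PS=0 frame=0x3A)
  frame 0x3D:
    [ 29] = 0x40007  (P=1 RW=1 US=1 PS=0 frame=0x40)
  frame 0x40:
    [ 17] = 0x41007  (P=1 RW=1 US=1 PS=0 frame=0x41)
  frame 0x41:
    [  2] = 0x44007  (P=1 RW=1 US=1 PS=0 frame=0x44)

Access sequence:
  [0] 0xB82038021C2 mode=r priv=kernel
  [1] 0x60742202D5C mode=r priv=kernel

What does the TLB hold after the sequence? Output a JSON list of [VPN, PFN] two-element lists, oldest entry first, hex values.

Trace:
#0 VA=0xB82038021C2 (r,kernel):
  [0] read 0x31 idx=23: raw=0x34007 flags P=1 W=1 U=1 S=0
  [1] read 0x34 idx=8: raw=0x37007 flags P=1 W=1 U=1 S=0
  [2] read 0x37 idx=28: raw=0x39007 flags P=1 W=1 U=1 S=0
  [3] read 0x39 idx=2: raw=0x3A007 flags P=1 W=1 U=1 S=0
  ⇒ phys 0x3A1C2  [4 reads]
#1 VA=0x60742202D5C (r,kernel):
  [0] read 0x31 idx=12: raw=0x3D007 flags P=1 W=1 U=1 S=0
  [1] read 0x3D idx=29: raw=0x40007 flags P=1 W=1 U=1 S=0
  [2] read 0x40 idx=17: raw=0x41007 flags P=1 W=1 U=1 S=0
  [3] read 0x41 idx=2: raw=0x44007 flags P=1 W=1 U=1 S=0
  ⇒ phys 0x44D5C  [4 reads]

TLB: [["0xB8203802", "0x3A"], ["0x60742202", "0x44"]]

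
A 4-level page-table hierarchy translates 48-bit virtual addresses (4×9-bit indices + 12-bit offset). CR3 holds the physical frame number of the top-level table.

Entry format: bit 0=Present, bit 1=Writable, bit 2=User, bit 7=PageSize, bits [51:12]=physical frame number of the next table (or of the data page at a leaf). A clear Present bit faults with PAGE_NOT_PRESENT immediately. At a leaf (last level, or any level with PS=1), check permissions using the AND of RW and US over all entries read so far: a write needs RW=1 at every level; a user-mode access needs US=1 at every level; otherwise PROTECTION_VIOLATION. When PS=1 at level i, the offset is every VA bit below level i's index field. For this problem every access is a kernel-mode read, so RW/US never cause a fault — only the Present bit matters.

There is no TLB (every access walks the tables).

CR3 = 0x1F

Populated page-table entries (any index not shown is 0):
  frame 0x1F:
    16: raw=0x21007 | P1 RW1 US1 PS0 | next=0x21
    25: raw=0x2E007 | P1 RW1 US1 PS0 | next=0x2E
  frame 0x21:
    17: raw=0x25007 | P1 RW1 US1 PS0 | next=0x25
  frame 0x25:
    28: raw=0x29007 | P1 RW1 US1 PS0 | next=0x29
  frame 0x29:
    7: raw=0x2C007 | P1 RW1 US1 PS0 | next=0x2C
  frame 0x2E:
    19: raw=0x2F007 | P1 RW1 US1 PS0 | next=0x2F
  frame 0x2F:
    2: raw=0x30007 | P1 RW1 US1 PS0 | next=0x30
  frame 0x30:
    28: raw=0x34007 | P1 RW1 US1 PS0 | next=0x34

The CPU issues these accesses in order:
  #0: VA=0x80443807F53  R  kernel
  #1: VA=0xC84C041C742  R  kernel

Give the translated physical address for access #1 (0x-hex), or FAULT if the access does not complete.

Trace:
#0 VA=0x80443807F53 (r,kernel):
  L0 @0x1F[16] → 0x21007  P=1,RW=1,US=1,PS=0
  L1 @0x21[17] → 0x25007  P=1,RW=1,US=1,PS=0
  L2 @0x25[28] → 0x29007  P=1,RW=1,US=1,PS=0
  L3 @0x29[7] → 0x2C007  P=1,RW=1,US=1,PS=0
  ✓ 0x2CF53  — 4 lookups
#1 VA=0xC84C041C742 (r,kernel):
  L0 @0x1F[25] → 0x2E007  P=1,RW=1,US=1,PS=0
  L1 @0x2E[19] → 0x2F007  P=1,RW=1,US=1,PS=0
  L2 @0x2F[2] → 0x30007  P=1,RW=1,US=1,PS=0
  L3 @0x30[28] → 0x34007  P=1,RW=1,US=1,PS=0
  ✓ 0x34742  — 4 lookups

Access #1 PA: 0x34742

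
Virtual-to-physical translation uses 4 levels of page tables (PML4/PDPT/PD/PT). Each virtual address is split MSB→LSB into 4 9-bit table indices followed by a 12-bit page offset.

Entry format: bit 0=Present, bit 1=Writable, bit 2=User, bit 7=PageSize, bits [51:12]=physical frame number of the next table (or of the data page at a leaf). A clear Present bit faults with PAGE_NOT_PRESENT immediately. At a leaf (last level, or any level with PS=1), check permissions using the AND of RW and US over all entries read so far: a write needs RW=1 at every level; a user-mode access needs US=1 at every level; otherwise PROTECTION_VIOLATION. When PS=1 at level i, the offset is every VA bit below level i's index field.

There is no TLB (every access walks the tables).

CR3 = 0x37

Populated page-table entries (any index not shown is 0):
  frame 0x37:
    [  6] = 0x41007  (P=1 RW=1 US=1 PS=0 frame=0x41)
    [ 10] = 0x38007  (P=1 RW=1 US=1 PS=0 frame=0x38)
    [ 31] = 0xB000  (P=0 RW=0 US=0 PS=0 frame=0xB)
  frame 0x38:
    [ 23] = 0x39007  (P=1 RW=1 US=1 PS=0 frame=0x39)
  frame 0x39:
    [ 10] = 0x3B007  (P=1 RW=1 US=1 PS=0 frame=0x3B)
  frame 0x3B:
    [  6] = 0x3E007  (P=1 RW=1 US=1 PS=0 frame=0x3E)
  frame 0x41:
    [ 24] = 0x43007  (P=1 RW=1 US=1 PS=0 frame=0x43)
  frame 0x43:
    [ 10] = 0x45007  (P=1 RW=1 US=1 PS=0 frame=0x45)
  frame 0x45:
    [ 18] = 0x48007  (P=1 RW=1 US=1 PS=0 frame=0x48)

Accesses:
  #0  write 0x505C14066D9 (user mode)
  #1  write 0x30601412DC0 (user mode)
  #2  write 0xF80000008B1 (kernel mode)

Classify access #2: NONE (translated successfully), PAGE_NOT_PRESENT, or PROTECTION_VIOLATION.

Walk each access:
#0 VA=0x505C14066D9 (w,user):
  L0: frame=0x37 idx=10 entry=0x38007 [P=1 RW=1 US=1 PS=0]
  L1: frame=0x38 idx=23 entry=0x39007 [P=1 RW=1 US=1 PS=0]
  L2: frame=0x39 idx=10 entry=0x3B007 [P=1 RW=1 US=1 PS=0]
  L3: frame=0x3B idx=6 entry=0x3E007 [P=1 RW=1 US=1 PS=0]
  → PA=0x3E6D9  (4 entries read)
#1 VA=0x30601412DC0 (w,user):
  L0: frame=0x37 idx=6 entry=0x41007 [P=1 RW=1 US=1 PS=0]
  L1: frame=0x41 idx=24 entry=0x43007 [P=1 RW=1 US=1 PS=0]
  L2: frame=0x43 idx=10 entry=0x45007 [P=1 RW=1 US=1 PS=0]
  L3: frame=0x45 idx=18 entry=0x48007 [P=1 RW=1 US=1 PS=0]
  → PA=0x48DC0  (4 entries read)
#2 VA=0xF80000008B1 (w,kernel):
  L0: frame=0x37 idx=31 entry=0xB000 [P=0 RW=0 US=0 PS=0]
  → PAGE_NOT_PRESENT  (1 entries read)

Access #2 fault: PAGE_NOT_PRESENT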